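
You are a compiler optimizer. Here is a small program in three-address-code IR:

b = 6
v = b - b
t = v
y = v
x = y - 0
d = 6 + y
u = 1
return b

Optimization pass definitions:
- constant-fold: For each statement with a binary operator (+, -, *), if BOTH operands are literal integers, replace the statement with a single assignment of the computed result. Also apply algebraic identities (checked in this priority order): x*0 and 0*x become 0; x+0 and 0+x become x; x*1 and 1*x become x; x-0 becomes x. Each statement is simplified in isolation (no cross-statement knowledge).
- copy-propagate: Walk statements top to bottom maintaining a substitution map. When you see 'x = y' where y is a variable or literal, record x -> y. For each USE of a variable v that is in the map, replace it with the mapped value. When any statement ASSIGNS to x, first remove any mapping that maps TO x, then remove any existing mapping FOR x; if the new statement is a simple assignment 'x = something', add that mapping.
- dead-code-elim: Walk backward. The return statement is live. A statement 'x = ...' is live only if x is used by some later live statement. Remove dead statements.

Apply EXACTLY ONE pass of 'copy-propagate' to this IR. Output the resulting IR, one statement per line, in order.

Answer: b = 6
v = 6 - 6
t = v
y = v
x = v - 0
d = 6 + v
u = 1
return 6

Derivation:
Applying copy-propagate statement-by-statement:
  [1] b = 6  (unchanged)
  [2] v = b - b  -> v = 6 - 6
  [3] t = v  (unchanged)
  [4] y = v  (unchanged)
  [5] x = y - 0  -> x = v - 0
  [6] d = 6 + y  -> d = 6 + v
  [7] u = 1  (unchanged)
  [8] return b  -> return 6
Result (8 stmts):
  b = 6
  v = 6 - 6
  t = v
  y = v
  x = v - 0
  d = 6 + v
  u = 1
  return 6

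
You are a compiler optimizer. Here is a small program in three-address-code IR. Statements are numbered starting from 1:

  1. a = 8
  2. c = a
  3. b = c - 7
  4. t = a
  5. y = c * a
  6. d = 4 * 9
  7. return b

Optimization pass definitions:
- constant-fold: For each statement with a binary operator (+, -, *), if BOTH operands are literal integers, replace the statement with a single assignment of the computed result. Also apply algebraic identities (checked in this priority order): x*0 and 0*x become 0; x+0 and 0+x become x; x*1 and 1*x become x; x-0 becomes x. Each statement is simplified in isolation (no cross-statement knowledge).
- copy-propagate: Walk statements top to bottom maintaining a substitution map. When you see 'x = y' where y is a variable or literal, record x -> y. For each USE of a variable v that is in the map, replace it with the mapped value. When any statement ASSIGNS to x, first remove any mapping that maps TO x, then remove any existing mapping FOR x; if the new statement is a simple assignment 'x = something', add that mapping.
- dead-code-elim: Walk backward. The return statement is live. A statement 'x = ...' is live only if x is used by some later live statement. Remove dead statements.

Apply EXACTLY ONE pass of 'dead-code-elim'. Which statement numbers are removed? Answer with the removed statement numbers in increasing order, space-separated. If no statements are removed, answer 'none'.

Answer: 4 5 6

Derivation:
Backward liveness scan:
Stmt 1 'a = 8': KEEP (a is live); live-in = []
Stmt 2 'c = a': KEEP (c is live); live-in = ['a']
Stmt 3 'b = c - 7': KEEP (b is live); live-in = ['c']
Stmt 4 't = a': DEAD (t not in live set ['b'])
Stmt 5 'y = c * a': DEAD (y not in live set ['b'])
Stmt 6 'd = 4 * 9': DEAD (d not in live set ['b'])
Stmt 7 'return b': KEEP (return); live-in = ['b']
Removed statement numbers: [4, 5, 6]
Surviving IR:
  a = 8
  c = a
  b = c - 7
  return b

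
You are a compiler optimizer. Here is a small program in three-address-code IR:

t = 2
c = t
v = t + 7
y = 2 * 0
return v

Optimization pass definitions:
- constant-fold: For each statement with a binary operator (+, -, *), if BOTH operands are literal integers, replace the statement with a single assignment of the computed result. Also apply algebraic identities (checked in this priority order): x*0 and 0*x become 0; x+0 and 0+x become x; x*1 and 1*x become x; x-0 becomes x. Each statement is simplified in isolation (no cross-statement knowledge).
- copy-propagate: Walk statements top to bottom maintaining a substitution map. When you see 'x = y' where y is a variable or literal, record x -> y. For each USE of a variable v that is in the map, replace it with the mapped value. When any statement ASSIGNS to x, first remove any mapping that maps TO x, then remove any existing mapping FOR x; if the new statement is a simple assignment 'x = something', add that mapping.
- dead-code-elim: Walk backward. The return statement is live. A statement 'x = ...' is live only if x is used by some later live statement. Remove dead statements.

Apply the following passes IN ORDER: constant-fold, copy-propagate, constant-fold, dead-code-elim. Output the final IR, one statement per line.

Initial IR:
  t = 2
  c = t
  v = t + 7
  y = 2 * 0
  return v
After constant-fold (5 stmts):
  t = 2
  c = t
  v = t + 7
  y = 0
  return v
After copy-propagate (5 stmts):
  t = 2
  c = 2
  v = 2 + 7
  y = 0
  return v
After constant-fold (5 stmts):
  t = 2
  c = 2
  v = 9
  y = 0
  return v
After dead-code-elim (2 stmts):
  v = 9
  return v

Answer: v = 9
return v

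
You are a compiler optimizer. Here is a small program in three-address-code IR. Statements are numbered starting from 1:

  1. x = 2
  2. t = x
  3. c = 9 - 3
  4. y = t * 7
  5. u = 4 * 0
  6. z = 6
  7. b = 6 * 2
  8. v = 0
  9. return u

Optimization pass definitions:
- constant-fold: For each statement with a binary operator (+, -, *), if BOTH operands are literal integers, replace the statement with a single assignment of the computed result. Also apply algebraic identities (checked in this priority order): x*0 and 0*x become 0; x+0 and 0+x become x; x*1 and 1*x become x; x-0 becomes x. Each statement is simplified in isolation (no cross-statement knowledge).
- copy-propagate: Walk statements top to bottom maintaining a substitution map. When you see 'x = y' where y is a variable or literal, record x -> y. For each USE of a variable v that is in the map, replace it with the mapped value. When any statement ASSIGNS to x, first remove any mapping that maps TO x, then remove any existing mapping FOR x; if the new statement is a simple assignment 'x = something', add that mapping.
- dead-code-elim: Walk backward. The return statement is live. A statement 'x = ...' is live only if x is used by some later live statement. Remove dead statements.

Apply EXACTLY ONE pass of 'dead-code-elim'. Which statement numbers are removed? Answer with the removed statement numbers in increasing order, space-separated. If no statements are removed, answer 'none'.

Backward liveness scan:
Stmt 1 'x = 2': DEAD (x not in live set [])
Stmt 2 't = x': DEAD (t not in live set [])
Stmt 3 'c = 9 - 3': DEAD (c not in live set [])
Stmt 4 'y = t * 7': DEAD (y not in live set [])
Stmt 5 'u = 4 * 0': KEEP (u is live); live-in = []
Stmt 6 'z = 6': DEAD (z not in live set ['u'])
Stmt 7 'b = 6 * 2': DEAD (b not in live set ['u'])
Stmt 8 'v = 0': DEAD (v not in live set ['u'])
Stmt 9 'return u': KEEP (return); live-in = ['u']
Removed statement numbers: [1, 2, 3, 4, 6, 7, 8]
Surviving IR:
  u = 4 * 0
  return u

Answer: 1 2 3 4 6 7 8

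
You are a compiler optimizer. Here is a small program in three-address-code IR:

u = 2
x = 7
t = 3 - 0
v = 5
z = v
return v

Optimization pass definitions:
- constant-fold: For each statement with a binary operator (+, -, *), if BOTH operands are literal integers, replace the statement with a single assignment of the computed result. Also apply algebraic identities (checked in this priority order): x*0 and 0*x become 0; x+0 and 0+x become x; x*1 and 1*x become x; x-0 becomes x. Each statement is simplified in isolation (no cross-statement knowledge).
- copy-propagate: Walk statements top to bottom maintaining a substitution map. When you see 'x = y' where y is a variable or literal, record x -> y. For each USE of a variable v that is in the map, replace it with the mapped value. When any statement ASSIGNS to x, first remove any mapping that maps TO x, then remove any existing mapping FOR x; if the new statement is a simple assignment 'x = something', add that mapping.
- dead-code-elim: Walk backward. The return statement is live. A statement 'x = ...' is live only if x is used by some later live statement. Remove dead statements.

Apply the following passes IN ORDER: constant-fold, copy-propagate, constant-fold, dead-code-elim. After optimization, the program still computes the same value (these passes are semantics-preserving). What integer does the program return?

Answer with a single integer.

Initial IR:
  u = 2
  x = 7
  t = 3 - 0
  v = 5
  z = v
  return v
After constant-fold (6 stmts):
  u = 2
  x = 7
  t = 3
  v = 5
  z = v
  return v
After copy-propagate (6 stmts):
  u = 2
  x = 7
  t = 3
  v = 5
  z = 5
  return 5
After constant-fold (6 stmts):
  u = 2
  x = 7
  t = 3
  v = 5
  z = 5
  return 5
After dead-code-elim (1 stmts):
  return 5
Evaluate:
  u = 2  =>  u = 2
  x = 7  =>  x = 7
  t = 3 - 0  =>  t = 3
  v = 5  =>  v = 5
  z = v  =>  z = 5
  return v = 5

Answer: 5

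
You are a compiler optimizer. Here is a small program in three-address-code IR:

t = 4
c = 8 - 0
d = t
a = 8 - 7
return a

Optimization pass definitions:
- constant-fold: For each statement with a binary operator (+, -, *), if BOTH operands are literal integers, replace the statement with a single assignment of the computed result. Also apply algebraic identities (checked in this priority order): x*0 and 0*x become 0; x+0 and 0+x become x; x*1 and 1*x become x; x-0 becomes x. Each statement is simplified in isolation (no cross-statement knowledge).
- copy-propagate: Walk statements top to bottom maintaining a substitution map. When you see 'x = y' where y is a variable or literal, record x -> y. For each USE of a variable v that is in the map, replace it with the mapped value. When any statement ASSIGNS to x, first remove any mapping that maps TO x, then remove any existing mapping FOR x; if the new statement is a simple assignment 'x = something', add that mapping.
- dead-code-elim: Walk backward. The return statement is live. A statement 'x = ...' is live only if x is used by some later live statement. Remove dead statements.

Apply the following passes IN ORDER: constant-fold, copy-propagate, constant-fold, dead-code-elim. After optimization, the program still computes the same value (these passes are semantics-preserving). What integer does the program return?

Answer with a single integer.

Initial IR:
  t = 4
  c = 8 - 0
  d = t
  a = 8 - 7
  return a
After constant-fold (5 stmts):
  t = 4
  c = 8
  d = t
  a = 1
  return a
After copy-propagate (5 stmts):
  t = 4
  c = 8
  d = 4
  a = 1
  return 1
After constant-fold (5 stmts):
  t = 4
  c = 8
  d = 4
  a = 1
  return 1
After dead-code-elim (1 stmts):
  return 1
Evaluate:
  t = 4  =>  t = 4
  c = 8 - 0  =>  c = 8
  d = t  =>  d = 4
  a = 8 - 7  =>  a = 1
  return a = 1

Answer: 1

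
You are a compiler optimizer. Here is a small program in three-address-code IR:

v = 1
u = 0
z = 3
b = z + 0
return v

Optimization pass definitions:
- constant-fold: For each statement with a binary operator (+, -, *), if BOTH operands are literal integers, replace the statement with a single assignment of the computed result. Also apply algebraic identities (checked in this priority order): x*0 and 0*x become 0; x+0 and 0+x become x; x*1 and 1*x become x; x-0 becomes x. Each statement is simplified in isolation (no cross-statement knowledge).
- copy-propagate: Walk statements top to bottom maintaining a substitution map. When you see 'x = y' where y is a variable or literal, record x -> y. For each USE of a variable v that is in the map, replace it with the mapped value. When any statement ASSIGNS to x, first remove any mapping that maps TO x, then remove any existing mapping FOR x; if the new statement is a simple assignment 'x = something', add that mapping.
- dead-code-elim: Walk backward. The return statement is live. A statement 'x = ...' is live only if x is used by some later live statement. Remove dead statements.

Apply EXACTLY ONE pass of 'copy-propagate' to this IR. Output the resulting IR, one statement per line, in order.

Answer: v = 1
u = 0
z = 3
b = 3 + 0
return 1

Derivation:
Applying copy-propagate statement-by-statement:
  [1] v = 1  (unchanged)
  [2] u = 0  (unchanged)
  [3] z = 3  (unchanged)
  [4] b = z + 0  -> b = 3 + 0
  [5] return v  -> return 1
Result (5 stmts):
  v = 1
  u = 0
  z = 3
  b = 3 + 0
  return 1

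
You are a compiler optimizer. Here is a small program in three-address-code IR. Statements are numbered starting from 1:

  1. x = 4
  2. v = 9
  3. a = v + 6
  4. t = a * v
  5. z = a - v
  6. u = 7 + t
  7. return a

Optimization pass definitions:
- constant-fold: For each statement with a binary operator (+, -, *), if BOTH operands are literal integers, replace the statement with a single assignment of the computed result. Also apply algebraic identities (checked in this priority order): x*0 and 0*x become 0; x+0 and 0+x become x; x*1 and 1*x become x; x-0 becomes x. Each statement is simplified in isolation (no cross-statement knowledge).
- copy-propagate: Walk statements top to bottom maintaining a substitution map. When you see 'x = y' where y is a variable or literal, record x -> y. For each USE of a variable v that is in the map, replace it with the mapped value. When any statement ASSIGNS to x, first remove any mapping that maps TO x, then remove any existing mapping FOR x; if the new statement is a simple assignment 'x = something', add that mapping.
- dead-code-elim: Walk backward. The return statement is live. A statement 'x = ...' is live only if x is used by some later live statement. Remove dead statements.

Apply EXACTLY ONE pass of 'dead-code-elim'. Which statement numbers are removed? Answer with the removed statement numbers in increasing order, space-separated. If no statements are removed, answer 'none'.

Backward liveness scan:
Stmt 1 'x = 4': DEAD (x not in live set [])
Stmt 2 'v = 9': KEEP (v is live); live-in = []
Stmt 3 'a = v + 6': KEEP (a is live); live-in = ['v']
Stmt 4 't = a * v': DEAD (t not in live set ['a'])
Stmt 5 'z = a - v': DEAD (z not in live set ['a'])
Stmt 6 'u = 7 + t': DEAD (u not in live set ['a'])
Stmt 7 'return a': KEEP (return); live-in = ['a']
Removed statement numbers: [1, 4, 5, 6]
Surviving IR:
  v = 9
  a = v + 6
  return a

Answer: 1 4 5 6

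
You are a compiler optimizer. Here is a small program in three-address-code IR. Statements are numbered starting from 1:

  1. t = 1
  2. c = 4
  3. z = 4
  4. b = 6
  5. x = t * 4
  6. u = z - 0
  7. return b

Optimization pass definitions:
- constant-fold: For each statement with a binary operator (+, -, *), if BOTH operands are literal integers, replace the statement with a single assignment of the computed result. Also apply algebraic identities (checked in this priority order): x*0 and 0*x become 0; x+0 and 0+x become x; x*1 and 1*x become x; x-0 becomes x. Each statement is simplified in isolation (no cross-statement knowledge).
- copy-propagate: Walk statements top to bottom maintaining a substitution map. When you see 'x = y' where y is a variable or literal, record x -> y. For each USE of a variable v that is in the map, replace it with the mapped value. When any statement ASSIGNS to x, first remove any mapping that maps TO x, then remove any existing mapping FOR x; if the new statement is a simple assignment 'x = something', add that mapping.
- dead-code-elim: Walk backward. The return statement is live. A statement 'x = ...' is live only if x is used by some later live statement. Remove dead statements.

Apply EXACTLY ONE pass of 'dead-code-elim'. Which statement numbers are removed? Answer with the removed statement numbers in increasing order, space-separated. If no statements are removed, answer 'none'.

Answer: 1 2 3 5 6

Derivation:
Backward liveness scan:
Stmt 1 't = 1': DEAD (t not in live set [])
Stmt 2 'c = 4': DEAD (c not in live set [])
Stmt 3 'z = 4': DEAD (z not in live set [])
Stmt 4 'b = 6': KEEP (b is live); live-in = []
Stmt 5 'x = t * 4': DEAD (x not in live set ['b'])
Stmt 6 'u = z - 0': DEAD (u not in live set ['b'])
Stmt 7 'return b': KEEP (return); live-in = ['b']
Removed statement numbers: [1, 2, 3, 5, 6]
Surviving IR:
  b = 6
  return b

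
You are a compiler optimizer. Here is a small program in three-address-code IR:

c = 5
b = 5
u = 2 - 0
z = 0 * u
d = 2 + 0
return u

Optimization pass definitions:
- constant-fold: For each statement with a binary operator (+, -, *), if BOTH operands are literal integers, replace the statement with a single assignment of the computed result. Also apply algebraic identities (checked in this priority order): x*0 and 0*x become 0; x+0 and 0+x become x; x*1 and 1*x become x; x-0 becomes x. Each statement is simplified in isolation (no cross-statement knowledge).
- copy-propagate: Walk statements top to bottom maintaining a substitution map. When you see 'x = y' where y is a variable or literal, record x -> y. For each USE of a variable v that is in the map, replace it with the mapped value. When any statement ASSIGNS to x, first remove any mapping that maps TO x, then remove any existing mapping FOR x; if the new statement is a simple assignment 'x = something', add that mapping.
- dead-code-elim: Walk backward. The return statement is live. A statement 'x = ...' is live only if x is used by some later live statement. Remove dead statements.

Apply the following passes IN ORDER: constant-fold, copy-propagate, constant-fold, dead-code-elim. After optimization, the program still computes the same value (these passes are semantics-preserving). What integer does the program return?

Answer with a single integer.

Initial IR:
  c = 5
  b = 5
  u = 2 - 0
  z = 0 * u
  d = 2 + 0
  return u
After constant-fold (6 stmts):
  c = 5
  b = 5
  u = 2
  z = 0
  d = 2
  return u
After copy-propagate (6 stmts):
  c = 5
  b = 5
  u = 2
  z = 0
  d = 2
  return 2
After constant-fold (6 stmts):
  c = 5
  b = 5
  u = 2
  z = 0
  d = 2
  return 2
After dead-code-elim (1 stmts):
  return 2
Evaluate:
  c = 5  =>  c = 5
  b = 5  =>  b = 5
  u = 2 - 0  =>  u = 2
  z = 0 * u  =>  z = 0
  d = 2 + 0  =>  d = 2
  return u = 2

Answer: 2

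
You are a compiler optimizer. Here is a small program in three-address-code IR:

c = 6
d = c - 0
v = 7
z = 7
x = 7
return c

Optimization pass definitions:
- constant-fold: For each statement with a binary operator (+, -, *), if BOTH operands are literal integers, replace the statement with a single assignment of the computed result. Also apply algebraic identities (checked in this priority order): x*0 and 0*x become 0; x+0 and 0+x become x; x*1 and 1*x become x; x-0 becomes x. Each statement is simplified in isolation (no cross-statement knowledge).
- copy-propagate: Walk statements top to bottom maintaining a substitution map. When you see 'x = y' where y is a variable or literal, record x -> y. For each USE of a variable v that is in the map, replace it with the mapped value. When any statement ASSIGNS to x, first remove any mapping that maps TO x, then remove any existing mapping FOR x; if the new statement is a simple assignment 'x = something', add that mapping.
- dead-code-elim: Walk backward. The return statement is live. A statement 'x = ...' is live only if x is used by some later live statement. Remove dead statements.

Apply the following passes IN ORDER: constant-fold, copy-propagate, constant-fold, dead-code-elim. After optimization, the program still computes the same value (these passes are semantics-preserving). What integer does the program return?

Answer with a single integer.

Initial IR:
  c = 6
  d = c - 0
  v = 7
  z = 7
  x = 7
  return c
After constant-fold (6 stmts):
  c = 6
  d = c
  v = 7
  z = 7
  x = 7
  return c
After copy-propagate (6 stmts):
  c = 6
  d = 6
  v = 7
  z = 7
  x = 7
  return 6
After constant-fold (6 stmts):
  c = 6
  d = 6
  v = 7
  z = 7
  x = 7
  return 6
After dead-code-elim (1 stmts):
  return 6
Evaluate:
  c = 6  =>  c = 6
  d = c - 0  =>  d = 6
  v = 7  =>  v = 7
  z = 7  =>  z = 7
  x = 7  =>  x = 7
  return c = 6

Answer: 6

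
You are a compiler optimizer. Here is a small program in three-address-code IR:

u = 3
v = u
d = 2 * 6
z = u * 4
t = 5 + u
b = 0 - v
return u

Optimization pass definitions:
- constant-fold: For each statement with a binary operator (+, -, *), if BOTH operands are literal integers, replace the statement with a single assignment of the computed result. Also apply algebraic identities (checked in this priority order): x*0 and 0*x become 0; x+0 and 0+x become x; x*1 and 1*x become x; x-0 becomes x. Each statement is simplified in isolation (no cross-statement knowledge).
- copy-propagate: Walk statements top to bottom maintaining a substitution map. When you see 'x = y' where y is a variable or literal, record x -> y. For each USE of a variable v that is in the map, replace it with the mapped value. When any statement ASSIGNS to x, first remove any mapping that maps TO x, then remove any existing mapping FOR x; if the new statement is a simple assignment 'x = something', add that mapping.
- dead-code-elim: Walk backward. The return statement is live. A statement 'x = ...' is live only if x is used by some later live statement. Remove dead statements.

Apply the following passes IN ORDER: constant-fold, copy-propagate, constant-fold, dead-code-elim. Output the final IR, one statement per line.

Initial IR:
  u = 3
  v = u
  d = 2 * 6
  z = u * 4
  t = 5 + u
  b = 0 - v
  return u
After constant-fold (7 stmts):
  u = 3
  v = u
  d = 12
  z = u * 4
  t = 5 + u
  b = 0 - v
  return u
After copy-propagate (7 stmts):
  u = 3
  v = 3
  d = 12
  z = 3 * 4
  t = 5 + 3
  b = 0 - 3
  return 3
After constant-fold (7 stmts):
  u = 3
  v = 3
  d = 12
  z = 12
  t = 8
  b = -3
  return 3
After dead-code-elim (1 stmts):
  return 3

Answer: return 3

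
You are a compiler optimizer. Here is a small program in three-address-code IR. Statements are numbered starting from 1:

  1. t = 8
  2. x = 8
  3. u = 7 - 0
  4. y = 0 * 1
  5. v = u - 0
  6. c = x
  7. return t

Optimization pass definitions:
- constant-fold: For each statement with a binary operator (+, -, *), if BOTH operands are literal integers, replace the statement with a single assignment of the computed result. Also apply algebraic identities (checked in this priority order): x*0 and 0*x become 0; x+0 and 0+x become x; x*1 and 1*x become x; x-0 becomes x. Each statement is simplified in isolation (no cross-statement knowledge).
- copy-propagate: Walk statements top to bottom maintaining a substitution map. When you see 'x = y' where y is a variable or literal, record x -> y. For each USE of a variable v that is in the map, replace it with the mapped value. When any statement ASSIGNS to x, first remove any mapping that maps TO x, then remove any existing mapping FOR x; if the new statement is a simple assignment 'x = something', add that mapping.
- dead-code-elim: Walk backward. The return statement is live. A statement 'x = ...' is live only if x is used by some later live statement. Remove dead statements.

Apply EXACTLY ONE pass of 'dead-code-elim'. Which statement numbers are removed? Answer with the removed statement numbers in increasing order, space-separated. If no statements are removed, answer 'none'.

Answer: 2 3 4 5 6

Derivation:
Backward liveness scan:
Stmt 1 't = 8': KEEP (t is live); live-in = []
Stmt 2 'x = 8': DEAD (x not in live set ['t'])
Stmt 3 'u = 7 - 0': DEAD (u not in live set ['t'])
Stmt 4 'y = 0 * 1': DEAD (y not in live set ['t'])
Stmt 5 'v = u - 0': DEAD (v not in live set ['t'])
Stmt 6 'c = x': DEAD (c not in live set ['t'])
Stmt 7 'return t': KEEP (return); live-in = ['t']
Removed statement numbers: [2, 3, 4, 5, 6]
Surviving IR:
  t = 8
  return t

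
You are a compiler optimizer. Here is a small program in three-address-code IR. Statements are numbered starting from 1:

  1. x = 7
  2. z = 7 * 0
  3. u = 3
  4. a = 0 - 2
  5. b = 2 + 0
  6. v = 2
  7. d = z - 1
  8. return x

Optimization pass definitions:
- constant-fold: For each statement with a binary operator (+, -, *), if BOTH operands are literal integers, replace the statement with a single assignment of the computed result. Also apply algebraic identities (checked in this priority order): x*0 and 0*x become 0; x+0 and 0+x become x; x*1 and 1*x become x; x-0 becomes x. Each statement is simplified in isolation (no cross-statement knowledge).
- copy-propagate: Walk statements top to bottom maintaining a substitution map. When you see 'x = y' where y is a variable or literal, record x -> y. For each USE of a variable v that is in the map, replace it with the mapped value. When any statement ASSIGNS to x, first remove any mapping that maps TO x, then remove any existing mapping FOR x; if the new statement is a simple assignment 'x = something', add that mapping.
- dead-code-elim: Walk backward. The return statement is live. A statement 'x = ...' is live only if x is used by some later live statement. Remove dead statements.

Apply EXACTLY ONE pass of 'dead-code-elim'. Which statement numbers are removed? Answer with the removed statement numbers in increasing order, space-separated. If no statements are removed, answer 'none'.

Backward liveness scan:
Stmt 1 'x = 7': KEEP (x is live); live-in = []
Stmt 2 'z = 7 * 0': DEAD (z not in live set ['x'])
Stmt 3 'u = 3': DEAD (u not in live set ['x'])
Stmt 4 'a = 0 - 2': DEAD (a not in live set ['x'])
Stmt 5 'b = 2 + 0': DEAD (b not in live set ['x'])
Stmt 6 'v = 2': DEAD (v not in live set ['x'])
Stmt 7 'd = z - 1': DEAD (d not in live set ['x'])
Stmt 8 'return x': KEEP (return); live-in = ['x']
Removed statement numbers: [2, 3, 4, 5, 6, 7]
Surviving IR:
  x = 7
  return x

Answer: 2 3 4 5 6 7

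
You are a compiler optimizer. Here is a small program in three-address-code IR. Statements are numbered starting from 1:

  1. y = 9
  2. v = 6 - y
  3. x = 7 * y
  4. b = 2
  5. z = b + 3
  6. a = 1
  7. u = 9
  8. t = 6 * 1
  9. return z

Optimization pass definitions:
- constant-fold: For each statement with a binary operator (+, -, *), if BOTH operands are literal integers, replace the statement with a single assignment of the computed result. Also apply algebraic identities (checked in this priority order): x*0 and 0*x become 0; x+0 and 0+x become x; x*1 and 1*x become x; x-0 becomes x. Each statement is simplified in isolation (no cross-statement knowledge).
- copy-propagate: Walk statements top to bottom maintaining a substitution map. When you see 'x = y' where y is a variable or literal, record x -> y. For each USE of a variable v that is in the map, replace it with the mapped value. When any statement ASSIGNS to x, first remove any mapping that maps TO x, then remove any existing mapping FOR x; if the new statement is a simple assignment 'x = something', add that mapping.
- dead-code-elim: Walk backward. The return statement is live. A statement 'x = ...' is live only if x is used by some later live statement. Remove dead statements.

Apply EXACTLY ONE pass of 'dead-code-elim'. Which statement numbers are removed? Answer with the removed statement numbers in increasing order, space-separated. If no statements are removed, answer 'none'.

Backward liveness scan:
Stmt 1 'y = 9': DEAD (y not in live set [])
Stmt 2 'v = 6 - y': DEAD (v not in live set [])
Stmt 3 'x = 7 * y': DEAD (x not in live set [])
Stmt 4 'b = 2': KEEP (b is live); live-in = []
Stmt 5 'z = b + 3': KEEP (z is live); live-in = ['b']
Stmt 6 'a = 1': DEAD (a not in live set ['z'])
Stmt 7 'u = 9': DEAD (u not in live set ['z'])
Stmt 8 't = 6 * 1': DEAD (t not in live set ['z'])
Stmt 9 'return z': KEEP (return); live-in = ['z']
Removed statement numbers: [1, 2, 3, 6, 7, 8]
Surviving IR:
  b = 2
  z = b + 3
  return z

Answer: 1 2 3 6 7 8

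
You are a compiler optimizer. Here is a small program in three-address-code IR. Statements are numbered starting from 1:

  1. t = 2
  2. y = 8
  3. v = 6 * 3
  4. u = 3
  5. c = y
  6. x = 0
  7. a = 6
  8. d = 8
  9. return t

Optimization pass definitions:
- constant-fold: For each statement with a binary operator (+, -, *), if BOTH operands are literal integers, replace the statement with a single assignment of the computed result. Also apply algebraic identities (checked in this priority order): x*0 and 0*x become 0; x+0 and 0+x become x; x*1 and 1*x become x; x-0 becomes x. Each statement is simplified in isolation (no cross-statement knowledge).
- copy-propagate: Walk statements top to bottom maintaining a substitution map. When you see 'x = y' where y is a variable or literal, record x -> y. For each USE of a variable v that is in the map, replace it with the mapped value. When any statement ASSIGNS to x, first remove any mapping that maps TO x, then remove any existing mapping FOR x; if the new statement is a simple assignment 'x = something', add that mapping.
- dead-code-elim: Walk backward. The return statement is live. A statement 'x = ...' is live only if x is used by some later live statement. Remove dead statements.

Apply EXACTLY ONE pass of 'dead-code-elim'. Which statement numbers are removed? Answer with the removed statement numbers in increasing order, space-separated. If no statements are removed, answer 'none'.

Answer: 2 3 4 5 6 7 8

Derivation:
Backward liveness scan:
Stmt 1 't = 2': KEEP (t is live); live-in = []
Stmt 2 'y = 8': DEAD (y not in live set ['t'])
Stmt 3 'v = 6 * 3': DEAD (v not in live set ['t'])
Stmt 4 'u = 3': DEAD (u not in live set ['t'])
Stmt 5 'c = y': DEAD (c not in live set ['t'])
Stmt 6 'x = 0': DEAD (x not in live set ['t'])
Stmt 7 'a = 6': DEAD (a not in live set ['t'])
Stmt 8 'd = 8': DEAD (d not in live set ['t'])
Stmt 9 'return t': KEEP (return); live-in = ['t']
Removed statement numbers: [2, 3, 4, 5, 6, 7, 8]
Surviving IR:
  t = 2
  return t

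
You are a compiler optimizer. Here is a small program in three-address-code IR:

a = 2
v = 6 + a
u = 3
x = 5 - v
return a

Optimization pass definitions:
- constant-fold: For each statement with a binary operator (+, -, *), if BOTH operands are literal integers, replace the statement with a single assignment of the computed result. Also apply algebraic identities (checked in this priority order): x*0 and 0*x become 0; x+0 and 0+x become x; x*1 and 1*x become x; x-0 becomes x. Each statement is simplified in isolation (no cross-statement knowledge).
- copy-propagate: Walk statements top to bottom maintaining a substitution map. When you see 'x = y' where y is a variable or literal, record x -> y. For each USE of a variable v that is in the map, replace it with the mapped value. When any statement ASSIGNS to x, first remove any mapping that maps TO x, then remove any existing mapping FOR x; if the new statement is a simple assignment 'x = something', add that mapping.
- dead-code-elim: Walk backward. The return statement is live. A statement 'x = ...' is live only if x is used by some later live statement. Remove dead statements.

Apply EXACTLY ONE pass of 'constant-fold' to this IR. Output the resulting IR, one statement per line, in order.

Answer: a = 2
v = 6 + a
u = 3
x = 5 - v
return a

Derivation:
Applying constant-fold statement-by-statement:
  [1] a = 2  (unchanged)
  [2] v = 6 + a  (unchanged)
  [3] u = 3  (unchanged)
  [4] x = 5 - v  (unchanged)
  [5] return a  (unchanged)
Result (5 stmts):
  a = 2
  v = 6 + a
  u = 3
  x = 5 - v
  return a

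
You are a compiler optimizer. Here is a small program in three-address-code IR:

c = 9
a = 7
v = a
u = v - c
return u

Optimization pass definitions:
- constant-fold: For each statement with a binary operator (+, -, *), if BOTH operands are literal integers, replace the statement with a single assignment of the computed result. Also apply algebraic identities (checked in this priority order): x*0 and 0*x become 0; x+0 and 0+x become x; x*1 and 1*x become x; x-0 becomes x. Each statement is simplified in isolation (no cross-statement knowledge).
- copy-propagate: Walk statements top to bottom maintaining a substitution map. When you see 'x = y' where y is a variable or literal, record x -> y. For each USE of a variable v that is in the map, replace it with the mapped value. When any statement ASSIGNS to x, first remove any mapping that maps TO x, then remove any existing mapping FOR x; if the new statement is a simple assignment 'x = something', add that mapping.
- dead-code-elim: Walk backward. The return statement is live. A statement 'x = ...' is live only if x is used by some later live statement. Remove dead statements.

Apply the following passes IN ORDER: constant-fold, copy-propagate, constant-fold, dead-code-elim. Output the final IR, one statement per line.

Answer: u = -2
return u

Derivation:
Initial IR:
  c = 9
  a = 7
  v = a
  u = v - c
  return u
After constant-fold (5 stmts):
  c = 9
  a = 7
  v = a
  u = v - c
  return u
After copy-propagate (5 stmts):
  c = 9
  a = 7
  v = 7
  u = 7 - 9
  return u
After constant-fold (5 stmts):
  c = 9
  a = 7
  v = 7
  u = -2
  return u
After dead-code-elim (2 stmts):
  u = -2
  return u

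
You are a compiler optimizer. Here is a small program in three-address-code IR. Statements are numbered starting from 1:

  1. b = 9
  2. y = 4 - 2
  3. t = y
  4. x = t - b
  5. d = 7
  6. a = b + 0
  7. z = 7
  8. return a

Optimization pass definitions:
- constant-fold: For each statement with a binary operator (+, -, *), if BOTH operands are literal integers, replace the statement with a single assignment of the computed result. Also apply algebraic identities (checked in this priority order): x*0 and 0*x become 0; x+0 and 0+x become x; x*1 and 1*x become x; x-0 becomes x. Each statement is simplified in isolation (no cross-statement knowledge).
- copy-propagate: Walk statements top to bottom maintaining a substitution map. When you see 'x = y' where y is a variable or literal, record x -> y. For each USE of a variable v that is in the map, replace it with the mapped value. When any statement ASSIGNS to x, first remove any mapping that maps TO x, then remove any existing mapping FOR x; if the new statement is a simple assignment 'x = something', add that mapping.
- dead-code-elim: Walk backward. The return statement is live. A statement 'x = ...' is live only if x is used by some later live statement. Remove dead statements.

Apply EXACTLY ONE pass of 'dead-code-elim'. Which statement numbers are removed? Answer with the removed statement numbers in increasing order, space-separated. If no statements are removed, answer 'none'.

Backward liveness scan:
Stmt 1 'b = 9': KEEP (b is live); live-in = []
Stmt 2 'y = 4 - 2': DEAD (y not in live set ['b'])
Stmt 3 't = y': DEAD (t not in live set ['b'])
Stmt 4 'x = t - b': DEAD (x not in live set ['b'])
Stmt 5 'd = 7': DEAD (d not in live set ['b'])
Stmt 6 'a = b + 0': KEEP (a is live); live-in = ['b']
Stmt 7 'z = 7': DEAD (z not in live set ['a'])
Stmt 8 'return a': KEEP (return); live-in = ['a']
Removed statement numbers: [2, 3, 4, 5, 7]
Surviving IR:
  b = 9
  a = b + 0
  return a

Answer: 2 3 4 5 7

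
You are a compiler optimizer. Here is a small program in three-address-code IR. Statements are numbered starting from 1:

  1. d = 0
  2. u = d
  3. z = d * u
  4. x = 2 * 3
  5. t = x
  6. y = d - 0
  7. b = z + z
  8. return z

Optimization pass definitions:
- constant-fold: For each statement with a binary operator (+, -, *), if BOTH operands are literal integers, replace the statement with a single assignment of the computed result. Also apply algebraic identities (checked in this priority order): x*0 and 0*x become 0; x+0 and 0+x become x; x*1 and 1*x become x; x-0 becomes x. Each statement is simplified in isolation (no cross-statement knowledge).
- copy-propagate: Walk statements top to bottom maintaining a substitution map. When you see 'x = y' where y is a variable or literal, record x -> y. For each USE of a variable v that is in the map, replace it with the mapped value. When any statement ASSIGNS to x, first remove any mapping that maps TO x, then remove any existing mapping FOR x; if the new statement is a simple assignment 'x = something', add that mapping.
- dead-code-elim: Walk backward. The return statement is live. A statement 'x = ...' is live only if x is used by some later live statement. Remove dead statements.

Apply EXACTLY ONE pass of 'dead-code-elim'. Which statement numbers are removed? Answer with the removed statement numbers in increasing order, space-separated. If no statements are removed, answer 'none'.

Backward liveness scan:
Stmt 1 'd = 0': KEEP (d is live); live-in = []
Stmt 2 'u = d': KEEP (u is live); live-in = ['d']
Stmt 3 'z = d * u': KEEP (z is live); live-in = ['d', 'u']
Stmt 4 'x = 2 * 3': DEAD (x not in live set ['z'])
Stmt 5 't = x': DEAD (t not in live set ['z'])
Stmt 6 'y = d - 0': DEAD (y not in live set ['z'])
Stmt 7 'b = z + z': DEAD (b not in live set ['z'])
Stmt 8 'return z': KEEP (return); live-in = ['z']
Removed statement numbers: [4, 5, 6, 7]
Surviving IR:
  d = 0
  u = d
  z = d * u
  return z

Answer: 4 5 6 7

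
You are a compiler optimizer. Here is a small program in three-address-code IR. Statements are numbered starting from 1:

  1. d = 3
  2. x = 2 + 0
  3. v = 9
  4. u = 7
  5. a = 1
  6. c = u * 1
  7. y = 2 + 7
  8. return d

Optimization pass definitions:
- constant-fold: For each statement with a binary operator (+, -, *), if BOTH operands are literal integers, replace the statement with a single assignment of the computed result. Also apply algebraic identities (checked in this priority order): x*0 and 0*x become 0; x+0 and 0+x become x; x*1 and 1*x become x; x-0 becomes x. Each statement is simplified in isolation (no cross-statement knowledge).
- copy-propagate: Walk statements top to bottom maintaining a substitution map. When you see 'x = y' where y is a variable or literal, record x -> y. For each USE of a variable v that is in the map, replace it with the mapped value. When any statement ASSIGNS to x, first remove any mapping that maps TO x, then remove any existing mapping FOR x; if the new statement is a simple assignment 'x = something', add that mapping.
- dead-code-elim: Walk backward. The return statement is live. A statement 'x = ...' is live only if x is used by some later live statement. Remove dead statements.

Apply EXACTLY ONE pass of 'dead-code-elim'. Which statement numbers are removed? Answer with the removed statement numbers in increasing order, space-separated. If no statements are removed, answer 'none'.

Backward liveness scan:
Stmt 1 'd = 3': KEEP (d is live); live-in = []
Stmt 2 'x = 2 + 0': DEAD (x not in live set ['d'])
Stmt 3 'v = 9': DEAD (v not in live set ['d'])
Stmt 4 'u = 7': DEAD (u not in live set ['d'])
Stmt 5 'a = 1': DEAD (a not in live set ['d'])
Stmt 6 'c = u * 1': DEAD (c not in live set ['d'])
Stmt 7 'y = 2 + 7': DEAD (y not in live set ['d'])
Stmt 8 'return d': KEEP (return); live-in = ['d']
Removed statement numbers: [2, 3, 4, 5, 6, 7]
Surviving IR:
  d = 3
  return d

Answer: 2 3 4 5 6 7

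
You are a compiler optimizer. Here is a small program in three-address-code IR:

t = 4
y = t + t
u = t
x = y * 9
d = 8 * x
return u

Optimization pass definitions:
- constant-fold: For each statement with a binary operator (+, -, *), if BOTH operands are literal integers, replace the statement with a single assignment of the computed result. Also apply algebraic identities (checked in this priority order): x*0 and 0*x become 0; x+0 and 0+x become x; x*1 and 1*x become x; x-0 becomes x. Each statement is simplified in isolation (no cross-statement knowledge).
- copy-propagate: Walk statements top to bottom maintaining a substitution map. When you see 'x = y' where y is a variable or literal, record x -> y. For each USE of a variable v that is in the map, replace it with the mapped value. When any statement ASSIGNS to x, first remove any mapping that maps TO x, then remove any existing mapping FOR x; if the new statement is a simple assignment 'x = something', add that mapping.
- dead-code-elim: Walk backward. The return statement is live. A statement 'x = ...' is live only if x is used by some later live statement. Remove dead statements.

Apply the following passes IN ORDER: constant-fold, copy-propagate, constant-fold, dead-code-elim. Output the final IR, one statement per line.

Initial IR:
  t = 4
  y = t + t
  u = t
  x = y * 9
  d = 8 * x
  return u
After constant-fold (6 stmts):
  t = 4
  y = t + t
  u = t
  x = y * 9
  d = 8 * x
  return u
After copy-propagate (6 stmts):
  t = 4
  y = 4 + 4
  u = 4
  x = y * 9
  d = 8 * x
  return 4
After constant-fold (6 stmts):
  t = 4
  y = 8
  u = 4
  x = y * 9
  d = 8 * x
  return 4
After dead-code-elim (1 stmts):
  return 4

Answer: return 4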